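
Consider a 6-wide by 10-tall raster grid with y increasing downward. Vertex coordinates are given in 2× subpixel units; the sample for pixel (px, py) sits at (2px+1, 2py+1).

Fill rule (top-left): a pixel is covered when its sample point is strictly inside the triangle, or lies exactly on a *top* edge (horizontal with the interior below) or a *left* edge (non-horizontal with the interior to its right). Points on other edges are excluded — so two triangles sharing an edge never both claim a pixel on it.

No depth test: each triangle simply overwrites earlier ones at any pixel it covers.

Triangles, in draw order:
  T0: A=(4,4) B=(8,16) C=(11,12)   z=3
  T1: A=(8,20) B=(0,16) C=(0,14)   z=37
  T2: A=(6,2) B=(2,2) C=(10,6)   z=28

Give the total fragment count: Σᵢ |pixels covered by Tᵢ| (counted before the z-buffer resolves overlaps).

T0:
  2·area = 52  (B↔C swapped to make it positive)
  edge (4, 4)→(11, 12): d=(7,8) right/bottom  bias=-1
  edge (11, 12)→(8, 16): d=(-3,4) right/bottom  bias=-1
  edge (8, 16)→(4, 4): d=(-4,-12) top-left  bias=+0
    (1,0)@(3, 1): e=[-13,65,0] → ·  [on edge]
    (2,3)@(5, 7): e=[13,39,0] → █  [on edge]
    (3,3)@(7, 7): e=[-3,31,24] → ·
    (2,4)@(5, 9): e=[27,33,-8] → ·
    (3,4)@(7, 9): e=[11,25,16] → █
    (4,4)@(9, 9): e=[-5,17,40] → ·
    (3,5)@(7, 11): e=[25,19,8] → █
    (4,5)@(9, 11): e=[9,11,32] → █
    (5,5)@(11, 11): e=[-7,3,56] → ·
    (3,6)@(7, 13): e=[39,13,0] → █  [on edge]
    (5,6)@(11, 13): e=[7,-3,48] → ·
    (3,7)@(7, 15): e=[53,7,-8] → ·
    (4,9)@(9, 19): e=[65,-13,0] → ·  [on edge]
  covered (6 px):
    · · · · · ·
    · · · · · ·
    · · · · · ·
    · · █ · · ·
    · · · █ · ·
    · · · █ █ ·
    · · · █ █ ·
    · · · · · ·
    · · · · · ·
    · · · · · ·
T1:
  2·area = 16
  edge (8, 20)→(0, 16): d=(-8,-4) top-left  bias=+0
  edge (0, 16)→(0, 14): d=(0,-2) top-left  bias=+0
  edge (0, 14)→(8, 20): d=(8,6) right/bottom  bias=-1
    (0,7)@(1, 15): e=[12,2,2] → █
    (1,7)@(3, 15): e=[20,6,-10] → ·
    (0,8)@(1, 17): e=[-4,2,18] → ·
    (1,8)@(3, 17): e=[4,6,6] → █
    (2,8)@(5, 17): e=[12,10,-6] → ·
    (1,9)@(3, 19): e=[-12,6,22] → ·
  covered (2 px):
    · · · · · ·
    · · · · · ·
    · · · · · ·
    · · · · · ·
    · · · · · ·
    · · · · · ·
    · · · · · ·
    █ · · · · ·
    · █ · · · ·
    · · · · · ·
T2:
  2·area = 16  (B↔C swapped to make it positive)
  edge (6, 2)→(10, 6): d=(4,4) right/bottom  bias=-1
  edge (10, 6)→(2, 2): d=(-8,-4) top-left  bias=+0
  edge (2, 2)→(6, 2): d=(4,0) top-left  bias=+0
    (2,0)@(5, 1): e=[0,20,-4] → ·  [on edge]
    (2,1)@(5, 3): e=[8,4,4] → █
    (3,1)@(7, 3): e=[0,12,4] → ·  [on edge]
    (2,2)@(5, 5): e=[16,-12,12] → ·
    (4,2)@(9, 5): e=[0,4,12] → ·  [on edge]
    (5,3)@(11, 7): e=[0,-4,20] → ·  [on edge]
  covered (1 px):
    · · · · · ·
    · · █ · · ·
    · · · · · ·
    · · · · · ·
    · · · · · ·
    · · · · · ·
    · · · · · ·
    · · · · · ·
    · · · · · ·
    · · · · · ·

Final: 9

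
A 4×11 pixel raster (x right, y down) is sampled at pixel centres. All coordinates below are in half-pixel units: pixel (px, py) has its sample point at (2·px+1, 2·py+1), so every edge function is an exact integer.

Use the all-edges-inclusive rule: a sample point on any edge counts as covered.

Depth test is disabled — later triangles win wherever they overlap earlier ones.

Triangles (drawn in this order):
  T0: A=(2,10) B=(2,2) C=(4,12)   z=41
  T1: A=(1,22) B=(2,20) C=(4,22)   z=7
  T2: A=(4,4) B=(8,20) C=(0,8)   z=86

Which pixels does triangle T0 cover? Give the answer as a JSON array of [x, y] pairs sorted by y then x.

T0:
  2·area = 16
  edge (2, 10)→(2, 2): d=(0,-8) inclusive
  edge (2, 2)→(4, 12): d=(2,10) inclusive
  edge (4, 12)→(2, 10): d=(-2,-2) inclusive
    (1,3)@(3, 7): e=[8,0,8] → X  [on edge]
    (2,3)@(5, 7): e=[24,-20,12] → .
    (0,4)@(1, 9): e=[-8,24,0] → .  [on edge]
    (1,4)@(3, 9): e=[8,4,4] → X
    (2,4)@(5, 9): e=[24,-16,8] → .
    (1,5)@(3, 11): e=[8,8,0] → X  [on edge]
    (2,5)@(5, 11): e=[24,-12,4] → .
    (1,6)@(3, 13): e=[8,12,-4] → .
    (2,6)@(5, 13): e=[24,-8,0] → .  [on edge]
    (3,7)@(7, 15): e=[40,-24,0] → .  [on edge]
    (2,8)@(5, 17): e=[24,0,-8] → .  [on edge]
  covered (3 px):
    . . . .
    . . . .
    . . . .
    . X . .
    . X . .
    . X . .
    . . . .
    . . . .
    . . . .
    . . . .
    . . . .
T1:
  2·area = 6
  edge (1, 22)→(2, 20): d=(1,-2) inclusive
  edge (2, 20)→(4, 22): d=(2,2) inclusive
  edge (4, 22)→(1, 22): d=(-3,0) inclusive
    (0,9)@(1, 19): e=[-3,0,9] → .  [on edge]
    (1,10)@(3, 21): e=[3,0,3] → X  [on edge]
    (2,10)@(5, 21): e=[7,-4,3] → .
  covered (1 px):
    . . . .
    . . . .
    . . . .
    . . . .
    . . . .
    . . . .
    . . . .
    . . . .
    . . . .
    . . . .
    . X . .
T2:
  2·area = 80
  edge (4, 4)→(8, 20): d=(4,16) inclusive
  edge (8, 20)→(0, 8): d=(-8,-12) inclusive
  edge (0, 8)→(4, 4): d=(4,-4) inclusive
    (3,0)@(7, 1): e=[-60,140,0] → .  [on edge]
    (2,1)@(5, 3): e=[-20,100,0] → .  [on edge]
    (1,2)@(3, 5): e=[20,60,0] → X  [on edge]
    (2,2)@(5, 5): e=[-12,84,8] → .
    (0,3)@(1, 7): e=[60,20,0] → X  [on edge]
    (2,3)@(5, 7): e=[-4,68,16] → .
    (0,4)@(1, 9): e=[68,4,8] → X
    (2,4)@(5, 9): e=[4,52,24] → X
    (3,4)@(7, 9): e=[-28,76,32] → .
    (0,5)@(1, 11): e=[76,-12,16] → .
    (1,5)@(3, 11): e=[44,12,24] → X
    (3,5)@(7, 11): e=[-20,60,40] → .
  covered (11 px):
    . . . .
    . . . .
    . X . .
    X X . .
    X X X .
    . X X .
    . . X .
    . . X .
    . . . X
    . . . .
    . . . .

Answer: [[1,3],[1,4],[1,5]]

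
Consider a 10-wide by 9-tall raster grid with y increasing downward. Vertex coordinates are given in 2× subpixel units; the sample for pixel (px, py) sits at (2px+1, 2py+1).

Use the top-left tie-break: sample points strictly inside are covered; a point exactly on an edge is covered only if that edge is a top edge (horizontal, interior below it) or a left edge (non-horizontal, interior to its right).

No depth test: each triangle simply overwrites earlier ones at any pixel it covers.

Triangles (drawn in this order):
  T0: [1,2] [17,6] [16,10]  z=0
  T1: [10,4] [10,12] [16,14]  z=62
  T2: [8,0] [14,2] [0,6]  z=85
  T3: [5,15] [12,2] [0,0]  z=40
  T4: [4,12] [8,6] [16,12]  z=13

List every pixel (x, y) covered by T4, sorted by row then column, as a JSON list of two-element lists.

T0:
  2·area = 68
  edge (1, 2)→(17, 6): d=(16,4) right/bottom  bias=-1
  edge (17, 6)→(16, 10): d=(-1,4) right/bottom  bias=-1
  edge (16, 10)→(1, 2): d=(-15,-8) top-left  bias=+0
    (1,1)@(3, 3): e=[8,59,1] → X
    (2,1)@(5, 3): e=[0,51,17] → .  [on edge]
    (1,2)@(3, 5): e=[40,57,-29] → .
    (3,2)@(7, 5): e=[24,41,3] → X
    (4,2)@(9, 5): e=[16,33,19] → X
    (5,2)@(11, 5): e=[8,25,35] → X
    (6,2)@(13, 5): e=[0,17,51] → .  [on edge]
    (3,3)@(7, 7): e=[56,39,-27] → .
    (4,3)@(9, 7): e=[48,31,-11] → .
    (5,3)@(11, 7): e=[40,23,5] → X
    (6,3)@(13, 7): e=[32,15,21] → X
    (7,3)@(15, 7): e=[24,7,37] → X
  covered (8 px):
    . . . . . . . . . .
    . X . . . . . . . .
    . . . X X X . . . .
    . . . . . X X X . .
    . . . . . . . X . .
    . . . . . . . . . .
    . . . . . . . . . .
    . . . . . . . . . .
    . . . . . . . . . .
T1:
  2·area = 48  (B↔C swapped to make it positive)
  edge (10, 4)→(16, 14): d=(6,10) right/bottom  bias=-1
  edge (16, 14)→(10, 12): d=(-6,-2) top-left  bias=+0
  edge (10, 12)→(10, 4): d=(0,-8) top-left  bias=+0
    (5,3)@(11, 7): e=[8,32,8] → X
    (6,3)@(13, 7): e=[-12,36,24] → .
    (0,4)@(1, 9): e=[120,0,-72] → .  [on edge]
    (5,4)@(11, 9): e=[20,20,8] → X
    (6,4)@(13, 9): e=[0,24,24] → .  [on edge]
    (3,5)@(7, 11): e=[72,0,-24] → .  [on edge]
    (5,5)@(11, 11): e=[32,8,8] → X
    (6,5)@(13, 11): e=[12,12,24] → X
    (7,5)@(15, 11): e=[-8,16,40] → .
    (5,6)@(11, 13): e=[44,-4,8] → .
    (6,6)@(13, 13): e=[24,0,24] → X  [on edge]
    (7,6)@(15, 13): e=[4,4,40] → X
    (9,7)@(19, 15): e=[-24,0,72] → .  [on edge]
  covered (6 px):
    . . . . . . . . . .
    . . . . . . . . . .
    . . . . . . . . . .
    . . . . . X . . . .
    . . . . . X . . . .
    . . . . . X X . . .
    . . . . . . X X . .
    . . . . . . . . . .
    . . . . . . . . . .
T2:
  2·area = 52
  edge (8, 0)→(14, 2): d=(6,2) right/bottom  bias=-1
  edge (14, 2)→(0, 6): d=(-14,4) right/bottom  bias=-1
  edge (0, 6)→(8, 0): d=(8,-6) top-left  bias=+0
    (3,0)@(7, 1): e=[8,42,2] → X
    (4,0)@(9, 1): e=[4,34,14] → X
    (5,0)@(11, 1): e=[0,26,26] → .  [on edge]
    (2,1)@(5, 3): e=[24,22,6] → X
    (5,1)@(11, 3): e=[12,-2,42] → .
    (8,1)@(17, 3): e=[0,-26,78] → .  [on edge]
    (1,2)@(3, 5): e=[40,2,10] → X
    (2,2)@(5, 5): e=[36,-6,22] → .
    (3,2)@(7, 5): e=[32,-14,34] → .
    (4,2)@(9, 5): e=[28,-22,46] → .
    (1,3)@(3, 7): e=[52,-26,26] → .
  covered (6 px):
    . . . X X . . . . .
    . . X X X . . . . .
    . X . . . . . . . .
    . . . . . . . . . .
    . . . . . . . . . .
    . . . . . . . . . .
    . . . . . . . . . .
    . . . . . . . . . .
    . . . . . . . . . .
T3:
  2·area = 170  (B↔C swapped to make it positive)
  edge (5, 15)→(0, 0): d=(-5,-15) top-left  bias=+0
  edge (0, 0)→(12, 2): d=(12,2) right/bottom  bias=-1
  edge (12, 2)→(5, 15): d=(-7,13) right/bottom  bias=-1
    (0,0)@(1, 1): e=[10,10,150] → X
    (1,0)@(3, 1): e=[40,6,124] → X
    (2,0)@(5, 1): e=[70,2,98] → X
    (3,0)@(7, 1): e=[100,-2,72] → .
    (0,1)@(1, 3): e=[0,34,136] → X  [on edge]
    (3,1)@(7, 3): e=[90,22,58] → X
    (4,1)@(9, 3): e=[120,18,32] → X
    (5,1)@(11, 3): e=[150,14,6] → X
    (6,1)@(13, 3): e=[180,10,-20] → .
    (0,2)@(1, 5): e=[-10,58,122] → .
    (1,2)@(3, 5): e=[20,54,96] → X
    (5,2)@(11, 5): e=[140,38,-8] → .
    (1,4)@(3, 9): e=[0,102,68] → X  [on edge]
    (2,7)@(5, 15): e=[0,170,0] → .  [on edge]
  covered (23 px):
    X X X . . . . . . .
    X X X X X X . . . .
    . X X X X . . . . .
    . X X X X . . . . .
    . X X X . . . . . .
    . . X X . . . . . .
    . . X . . . . . . .
    . . . . . . . . . .
    . . . . . . . . . .
T4:
  2·area = 72
  edge (4, 12)→(8, 6): d=(4,-6) top-left  bias=+0
  edge (8, 6)→(16, 12): d=(8,6) right/bottom  bias=-1
  edge (16, 12)→(4, 12): d=(-12,0) right/bottom  bias=-1
    (4,3)@(9, 7): e=[10,2,60] → X
    (5,3)@(11, 7): e=[22,-10,60] → .
    (3,4)@(7, 9): e=[6,30,36] → X
    (5,4)@(11, 9): e=[30,6,36] → X
    (6,4)@(13, 9): e=[42,-6,36] → .
    (2,5)@(5, 11): e=[2,58,12] → X
    (6,5)@(13, 11): e=[50,10,12] → X
    (7,5)@(15, 11): e=[62,-2,12] → .
    (2,6)@(5, 13): e=[10,74,-12] → .
    (3,6)@(7, 13): e=[22,62,-12] → .
    (4,6)@(9, 13): e=[34,50,-12] → .
    (5,6)@(11, 13): e=[46,38,-12] → .
  covered (9 px):
    . . . . . . . . . .
    . . . . . . . . . .
    . . . . . . . . . .
    . . . . X . . . . .
    . . . X X X . . . .
    . . X X X X X . . .
    . . . . . . . . . .
    . . . . . . . . . .
    . . . . . . . . . .

Answer: [[4,3],[3,4],[4,4],[5,4],[2,5],[3,5],[4,5],[5,5],[6,5]]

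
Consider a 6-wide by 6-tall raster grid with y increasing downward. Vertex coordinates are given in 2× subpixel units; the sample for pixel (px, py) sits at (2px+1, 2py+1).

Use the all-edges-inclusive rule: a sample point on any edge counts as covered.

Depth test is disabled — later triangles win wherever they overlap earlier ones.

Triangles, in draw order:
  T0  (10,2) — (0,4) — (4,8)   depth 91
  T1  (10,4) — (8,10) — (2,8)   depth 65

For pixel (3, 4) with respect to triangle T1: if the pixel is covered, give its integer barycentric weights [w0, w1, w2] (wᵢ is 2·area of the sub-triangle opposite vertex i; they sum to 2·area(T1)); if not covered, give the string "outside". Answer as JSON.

T0:
  2·area = 48  (B↔C swapped to make it positive)
  edge (10, 2)→(4, 8): d=(-6,6) inclusive
  edge (4, 8)→(0, 4): d=(-4,-4) inclusive
  edge (0, 4)→(10, 2): d=(10,-2) inclusive
    (5,0)@(11, 1): e=[0,56,-8] → .  [on edge]
    (2,1)@(5, 3): e=[24,24,0] → X  [on edge]
    (3,1)@(7, 3): e=[12,32,4] → X
    (4,1)@(9, 3): e=[0,40,8] → X  [on edge]
    (5,1)@(11, 3): e=[-12,48,12] → .
    (0,2)@(1, 5): e=[36,0,12] → X  [on edge]
    (1,2)@(3, 5): e=[24,8,16] → X
    (3,2)@(7, 5): e=[0,24,24] → X  [on edge]
    (4,2)@(9, 5): e=[-12,32,28] → .
    (0,3)@(1, 7): e=[24,-8,32] → .
    (1,3)@(3, 7): e=[12,0,36] → X  [on edge]
    (2,3)@(5, 7): e=[0,8,40] → X  [on edge]
    (1,4)@(3, 9): e=[0,-8,56] → .  [on edge]
    (2,4)@(5, 9): e=[-12,0,60] → .  [on edge]
    (0,5)@(1, 11): e=[0,-24,72] → .  [on edge]
    (3,5)@(7, 11): e=[-36,0,84] → .  [on edge]
  covered (9 px):
    . . . . . .
    . . X X X .
    X X X X . .
    . X X . . .
    . . . . . .
    . . . . . .
T1:
  2·area = 40
  edge (10, 4)→(8, 10): d=(-2,6) inclusive
  edge (8, 10)→(2, 8): d=(-6,-2) inclusive
  edge (2, 8)→(10, 4): d=(8,-4) inclusive
    (5,0)@(11, 1): e=[0,60,-20] → .  [on edge]
    (4,2)@(9, 5): e=[4,32,4] → X
    (5,2)@(11, 5): e=[-8,36,12] → .
    (2,3)@(5, 7): e=[24,12,4] → X
    (3,3)@(7, 7): e=[12,16,12] → X
    (4,3)@(9, 7): e=[0,20,20] → X  [on edge]
    (5,3)@(11, 7): e=[-12,24,28] → .
    (2,4)@(5, 9): e=[20,0,20] → X  [on edge]
    (4,4)@(9, 9): e=[-4,8,36] → .
    (2,5)@(5, 11): e=[16,-12,36] → .
    (3,5)@(7, 11): e=[4,-8,44] → .
    (5,5)@(11, 11): e=[-20,0,60] → .  [on edge]
  covered (6 px):
    . . . . . .
    . . . . . .
    . . . . X .
    . . X X X .
    . . X X . .
    . . . . . .

Result: [4,28,8]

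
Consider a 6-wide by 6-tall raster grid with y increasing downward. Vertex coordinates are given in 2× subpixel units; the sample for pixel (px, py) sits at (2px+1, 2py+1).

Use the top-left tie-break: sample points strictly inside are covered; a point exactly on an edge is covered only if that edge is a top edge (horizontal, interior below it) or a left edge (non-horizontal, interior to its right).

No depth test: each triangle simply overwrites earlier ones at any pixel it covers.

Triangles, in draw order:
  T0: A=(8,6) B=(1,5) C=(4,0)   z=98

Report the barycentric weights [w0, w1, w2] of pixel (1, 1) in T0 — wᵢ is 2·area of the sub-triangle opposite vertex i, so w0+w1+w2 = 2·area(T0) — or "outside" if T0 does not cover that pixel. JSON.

T0:
  2·area = 38
  edge (8, 6)→(1, 5): d=(-7,-1) top-left  bias=+0
  edge (1, 5)→(4, 0): d=(3,-5) top-left  bias=+0
  edge (4, 0)→(8, 6): d=(4,6) right/bottom  bias=-1
    (1,1)@(3, 3): e=[16,4,18] → █
    (2,1)@(5, 3): e=[18,14,6] → █
    (3,1)@(7, 3): e=[20,24,-6] → ·
    (0,2)@(1, 5): e=[0,0,38] → █  [on edge]
    (3,2)@(7, 5): e=[6,30,2] → █
    (4,2)@(9, 5): e=[8,40,-10] → ·
    (0,3)@(1, 7): e=[-14,6,46] → ·
    (1,3)@(3, 7): e=[-12,16,34] → ·
    (2,3)@(5, 7): e=[-10,26,22] → ·
    (3,3)@(7, 7): e=[-8,36,10] → ·
  covered (6 px):
    · · · · · ·
    · █ █ · · ·
    █ █ █ █ · ·
    · · · · · ·
    · · · · · ·
    · · · · · ·

Final: [4,18,16]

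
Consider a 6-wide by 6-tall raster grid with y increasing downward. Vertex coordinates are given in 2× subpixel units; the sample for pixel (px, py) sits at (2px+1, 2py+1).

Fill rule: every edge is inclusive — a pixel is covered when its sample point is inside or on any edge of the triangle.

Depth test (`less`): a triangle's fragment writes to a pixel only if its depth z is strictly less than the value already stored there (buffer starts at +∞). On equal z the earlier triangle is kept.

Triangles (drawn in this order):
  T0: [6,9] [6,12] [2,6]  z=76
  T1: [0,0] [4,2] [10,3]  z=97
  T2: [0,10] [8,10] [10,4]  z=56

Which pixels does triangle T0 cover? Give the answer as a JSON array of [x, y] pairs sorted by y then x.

T0:
  2·area = 12
  edge (6, 9)→(6, 12): d=(0,3) inclusive
  edge (6, 12)→(2, 6): d=(-4,-6) inclusive
  edge (2, 6)→(6, 9): d=(4,3) inclusive
    (1,3)@(3, 7): e=[9,2,1] → X
    (2,3)@(5, 7): e=[3,14,-5] → .
    (1,4)@(3, 9): e=[9,-6,9] → .
    (2,4)@(5, 9): e=[3,6,3] → X
    (3,4)@(7, 9): e=[-3,18,-3] → .
    (2,5)@(5, 11): e=[3,-2,11] → .
  covered (2 px):
    . . . . . .
    . . . . . .
    . . . . . .
    . X . . . .
    . . X . . .
    . . . . . .
T1:
  2·area = 8  (B↔C swapped to make it positive)
  edge (0, 0)→(10, 3): d=(10,3) inclusive
  edge (10, 3)→(4, 2): d=(-6,-1) inclusive
  edge (4, 2)→(0, 0): d=(-4,-2) inclusive
    (1,0)@(3, 1): e=[1,5,2] → X
    (2,0)@(5, 1): e=[-5,7,6] → .
    (1,1)@(3, 3): e=[21,-7,-6] → .
  covered (1 px):
    . X . . . .
    . . . . . .
    . . . . . .
    . . . . . .
    . . . . . .
    . . . . . .
T2:
  2·area = 48  (B↔C swapped to make it positive)
  edge (0, 10)→(10, 4): d=(10,-6) inclusive
  edge (10, 4)→(8, 10): d=(-2,6) inclusive
  edge (8, 10)→(0, 10): d=(-8,0) inclusive
    (5,0)@(11, 1): e=[-24,0,72] → .  [on edge]
    (4,2)@(9, 5): e=[4,4,40] → X
    (5,2)@(11, 5): e=[16,-8,40] → .
    (2,3)@(5, 7): e=[0,24,24] → X  [on edge]
    (3,3)@(7, 7): e=[12,12,24] → X
    (4,3)@(9, 7): e=[24,0,24] → X  [on edge]
    (5,3)@(11, 7): e=[36,-12,24] → .
    (1,4)@(3, 9): e=[8,32,8] → X
    (4,4)@(9, 9): e=[44,-4,8] → .
    (1,5)@(3, 11): e=[28,28,-8] → .
    (2,5)@(5, 11): e=[40,16,-8] → .
    (3,5)@(7, 11): e=[52,4,-8] → .
  covered (7 px):
    . . . . . .
    . . . . . .
    . . . . X .
    . . X X X .
    . X X X . .
    . . . . . .

Answer: [[1,3],[2,4]]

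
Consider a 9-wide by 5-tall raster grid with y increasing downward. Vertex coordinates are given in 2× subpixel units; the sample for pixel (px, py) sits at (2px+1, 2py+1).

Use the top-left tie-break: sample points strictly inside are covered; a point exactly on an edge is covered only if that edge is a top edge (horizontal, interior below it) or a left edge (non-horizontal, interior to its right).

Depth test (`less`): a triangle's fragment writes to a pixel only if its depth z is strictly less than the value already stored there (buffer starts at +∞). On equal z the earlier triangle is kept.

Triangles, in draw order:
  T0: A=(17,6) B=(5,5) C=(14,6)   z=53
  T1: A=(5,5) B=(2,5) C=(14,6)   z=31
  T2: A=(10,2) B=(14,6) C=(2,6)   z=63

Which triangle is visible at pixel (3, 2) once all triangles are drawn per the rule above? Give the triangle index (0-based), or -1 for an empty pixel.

T0:
  2·area = 3  (B↔C swapped to make it positive)
  edge (17, 6)→(14, 6): d=(-3,0) right/bottom  bias=-1
  edge (14, 6)→(5, 5): d=(-9,-1) top-left  bias=+0
  edge (5, 5)→(17, 6): d=(12,1) right/bottom  bias=-1
    (2,2)@(5, 5): e=[3,0,0] → .  [on edge]
  covered (0 px):
    . . . . . . . . .
    . . . . . . . . .
    . . . . . . . . .
    . . . . . . . . .
    . . . . . . . . .
T1:
  2·area = 3  (B↔C swapped to make it positive)
  edge (5, 5)→(14, 6): d=(9,1) right/bottom  bias=-1
  edge (14, 6)→(2, 5): d=(-12,-1) top-left  bias=+0
  edge (2, 5)→(5, 5): d=(3,0) top-left  bias=+0
    (0,2)@(1, 5): e=[4,-1,0] → .  [on edge]
    (1,2)@(3, 5): e=[2,1,0] → X  [on edge]
    (2,2)@(5, 5): e=[0,3,0] → .  [on edge]
    (3,2)@(7, 5): e=[-2,5,0] → .  [on edge]
    (4,2)@(9, 5): e=[-4,7,0] → .  [on edge]
    (5,2)@(11, 5): e=[-6,9,0] → .  [on edge]
    (6,2)@(13, 5): e=[-8,11,0] → .  [on edge]
    (7,2)@(15, 5): e=[-10,13,0] → .  [on edge]
    (8,2)@(17, 5): e=[-12,15,0] → .  [on edge]
    (1,3)@(3, 7): e=[20,-23,6] → .
  covered (1 px):
    . . . . . . . . .
    . . . . . . . . .
    . X . . . . . . .
    . . . . . . . . .
    . . . . . . . . .
T2:
  2·area = 48
  edge (10, 2)→(14, 6): d=(4,4) right/bottom  bias=-1
  edge (14, 6)→(2, 6): d=(-12,0) right/bottom  bias=-1
  edge (2, 6)→(10, 2): d=(8,-4) top-left  bias=+0
    (4,0)@(9, 1): e=[0,60,-12] → .  [on edge]
    (4,1)@(9, 3): e=[8,36,4] → X
    (5,1)@(11, 3): e=[0,36,12] → .  [on edge]
    (2,2)@(5, 5): e=[32,12,4] → X
    (3,2)@(7, 5): e=[24,12,12] → X
    (5,2)@(11, 5): e=[8,12,28] → X
    (6,2)@(13, 5): e=[0,12,36] → .  [on edge]
    (2,3)@(5, 7): e=[40,-12,20] → .
    (3,3)@(7, 7): e=[32,-12,28] → .
    (4,3)@(9, 7): e=[24,-12,36] → .
    (5,3)@(11, 7): e=[16,-12,44] → .
    (7,3)@(15, 7): e=[0,-12,60] → .  [on edge]
    (8,4)@(17, 9): e=[0,-36,84] → .  [on edge]
  covered (5 px):
    . . . . . . . . .
    . . . . X . . . .
    . . X X X X . . .
    . . . . . . . . .
    . . . . . . . . .

Z-buffer (winner per pixel, '.' = empty):
  . . . . . . . . .
  . . . . 2 . . . .
  . 1 2 2 2 2 . . .
  . . . . . . . . .
  . . . . . . . . .

Final: 2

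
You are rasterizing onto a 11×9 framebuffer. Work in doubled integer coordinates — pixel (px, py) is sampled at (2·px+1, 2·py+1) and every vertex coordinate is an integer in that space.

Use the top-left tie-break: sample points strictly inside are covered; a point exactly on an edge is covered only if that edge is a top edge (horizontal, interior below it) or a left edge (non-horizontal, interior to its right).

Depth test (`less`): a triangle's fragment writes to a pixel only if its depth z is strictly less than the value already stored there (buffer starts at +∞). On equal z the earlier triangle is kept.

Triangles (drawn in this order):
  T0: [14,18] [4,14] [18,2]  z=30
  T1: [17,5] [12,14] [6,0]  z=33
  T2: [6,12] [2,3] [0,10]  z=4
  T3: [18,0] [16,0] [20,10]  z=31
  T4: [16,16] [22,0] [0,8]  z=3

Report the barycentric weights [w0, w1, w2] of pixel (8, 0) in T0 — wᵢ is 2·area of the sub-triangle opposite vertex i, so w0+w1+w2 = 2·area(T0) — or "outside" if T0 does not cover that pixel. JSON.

T0:
  2·area = 176
  edge (14, 18)→(4, 14): d=(-10,-4) top-left  bias=+0
  edge (4, 14)→(18, 2): d=(14,-12) top-left  bias=+0
  edge (18, 2)→(14, 18): d=(-4,16) right/bottom  bias=-1
    (8,1)@(17, 3): e=[162,2,12] → #
    (9,1)@(19, 3): e=[170,26,-20] → ·
    (7,2)@(15, 5): e=[134,6,36] → #
    (9,2)@(19, 5): e=[150,54,-28] → ·
    (6,3)@(13, 7): e=[106,10,60] → #
    (8,3)@(17, 7): e=[122,58,-4] → ·
    (5,4)@(11, 9): e=[78,14,84] → #
    (8,4)@(17, 9): e=[102,86,-12] → ·
    (4,5)@(9, 11): e=[50,18,108] → #
    (8,5)@(17, 11): e=[82,114,-20] → ·
    (3,6)@(7, 13): e=[22,22,132] → #
    (8,6)@(17, 13): e=[62,142,-28] → ·
  covered (22 px):
    · · · · · · · · · · ·
    · · · · · · · · # · ·
    · · · · · · · # # · ·
    · · · · · · # # · · ·
    · · · · · # # # · · ·
    · · · · # # # # · · ·
    · · · # # # # # · · ·
    · · · # # # # · · · ·
    · · · · · · # · · · ·
T1:
  2·area = 124
  edge (17, 5)→(12, 14): d=(-5,9) right/bottom  bias=-1
  edge (12, 14)→(6, 0): d=(-6,-14) top-left  bias=+0
  edge (6, 0)→(17, 5): d=(11,5) right/bottom  bias=-1
    (3,0)@(7, 1): e=[110,8,6] → #
    (4,0)@(9, 1): e=[92,36,-4] → ·
    (3,1)@(7, 3): e=[100,-4,28] → ·
    (4,1)@(9, 3): e=[82,24,18] → #
    (5,1)@(11, 3): e=[64,52,8] → #
    (6,1)@(13, 3): e=[46,80,-2] → ·
    (4,2)@(9, 5): e=[72,12,40] → #
    (6,2)@(13, 5): e=[36,68,20] → #
    (7,2)@(15, 5): e=[18,96,10] → #
    (8,2)@(17, 5): e=[0,124,0] → ·  [on edge]
    (4,3)@(9, 7): e=[62,0,62] → #  [on edge]
    (8,3)@(17, 7): e=[-10,112,22] → ·
  covered (15 px):
    · · · # · · · · · · ·
    · · · · # # · · · · ·
    · · · · # # # # · · ·
    · · · · # # # # · · ·
    · · · · · # # · · · ·
    · · · · · # # · · · ·
    · · · · · · · · · · ·
    · · · · · · · · · · ·
    · · · · · · · · · · ·
T2:
  2·area = 46  (B↔C swapped to make it positive)
  edge (6, 12)→(0, 10): d=(-6,-2) top-left  bias=+0
  edge (0, 10)→(2, 3): d=(2,-7) top-left  bias=+0
  edge (2, 3)→(6, 12): d=(4,9) right/bottom  bias=-1
    (0,3)@(1, 7): e=[20,1,25] → #
    (1,3)@(3, 7): e=[24,15,7] → #
    (2,3)@(5, 7): e=[28,29,-11] → ·
    (0,4)@(1, 9): e=[8,5,33] → #
    (2,4)@(5, 9): e=[16,33,-3] → ·
    (0,5)@(1, 11): e=[-4,9,41] → ·
    (1,5)@(3, 11): e=[0,23,23] → #  [on edge]
    (2,5)@(5, 11): e=[4,37,5] → #
    (3,5)@(7, 11): e=[8,51,-13] → ·
    (1,6)@(3, 13): e=[-12,27,31] → ·
    (2,6)@(5, 13): e=[-8,41,13] → ·
    (4,6)@(9, 13): e=[0,69,-23] → ·  [on edge]
    (7,7)@(15, 15): e=[0,115,-69] → ·  [on edge]
    (10,8)@(21, 17): e=[0,161,-115] → ·  [on edge]
  covered (6 px):
    · · · · · · · · · · ·
    · · · · · · · · · · ·
    · · · · · · · · · · ·
    # # · · · · · · · · ·
    # # · · · · · · · · ·
    · # # · · · · · · · ·
    · · · · · · · · · · ·
    · · · · · · · · · · ·
    · · · · · · · · · · ·
T3:
  2·area = 20  (B↔C swapped to make it positive)
  edge (18, 0)→(20, 10): d=(2,10) right/bottom  bias=-1
  edge (20, 10)→(16, 0): d=(-4,-10) top-left  bias=+0
  edge (16, 0)→(18, 0): d=(2,0) top-left  bias=+0
    (8,0)@(17, 1): e=[12,6,2] → #
    (9,0)@(19, 1): e=[-8,26,2] → ·
    (8,1)@(17, 3): e=[16,-2,6] → ·
    (9,2)@(19, 5): e=[0,10,10] → ·  [on edge]
    (9,3)@(19, 7): e=[4,2,14] → #
    (10,3)@(21, 7): e=[-16,22,14] → ·
    (9,4)@(19, 9): e=[8,-6,18] → ·
    (10,7)@(21, 15): e=[0,-10,30] → ·  [on edge]
  covered (2 px):
    · · · · · · · · # · ·
    · · · · · · · · · · ·
    · · · · · · · · · · ·
    · · · · · · · · · # ·
    · · · · · · · · · · ·
    · · · · · · · · · · ·
    · · · · · · · · · · ·
    · · · · · · · · · · ·
    · · · · · · · · · · ·
T4:
  2·area = 304  (B↔C swapped to make it positive)
  edge (16, 16)→(0, 8): d=(-16,-8) top-left  bias=+0
  edge (0, 8)→(22, 0): d=(22,-8) top-left  bias=+0
  edge (22, 0)→(16, 16): d=(-6,16) right/bottom  bias=-1
    (10,0)@(21, 1): e=[280,14,10] → #
    (7,1)@(15, 3): e=[200,10,94] → #
    (8,1)@(17, 3): e=[216,26,62] → #
    (9,1)@(19, 3): e=[232,42,30] → #
    (10,1)@(21, 3): e=[248,58,-2] → ·
    (4,2)@(9, 5): e=[120,6,178] → #
    (5,2)@(11, 5): e=[136,22,146] → #
    (6,2)@(13, 5): e=[152,38,114] → #
    (10,2)@(21, 5): e=[216,102,-14] → ·
    (1,3)@(3, 7): e=[40,2,262] → #
    (2,3)@(5, 7): e=[56,18,230] → #
    (3,3)@(7, 7): e=[72,34,198] → #
  covered (38 px):
    · · · · · · · · · · #
    · · · · · · · # # # ·
    · · · · # # # # # # ·
    · # # # # # # # # # ·
    · # # # # # # # # · ·
    · · · # # # # # # · ·
    · · · · · # # # # · ·
    · · · · · · · # · · ·
    · · · · · · · · · · ·

Result: "outside"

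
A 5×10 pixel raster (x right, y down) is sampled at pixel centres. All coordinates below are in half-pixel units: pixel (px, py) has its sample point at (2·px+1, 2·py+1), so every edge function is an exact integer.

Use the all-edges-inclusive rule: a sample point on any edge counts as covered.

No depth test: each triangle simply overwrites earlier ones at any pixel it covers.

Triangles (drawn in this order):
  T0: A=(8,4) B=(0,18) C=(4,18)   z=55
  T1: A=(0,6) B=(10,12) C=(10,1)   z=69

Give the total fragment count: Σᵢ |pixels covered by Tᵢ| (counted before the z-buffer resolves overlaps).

T0:
  2·area = 56  (B↔C swapped to make it positive)
  edge (8, 4)→(4, 18): d=(-4,14) inclusive
  edge (4, 18)→(0, 18): d=(-4,0) inclusive
  edge (0, 18)→(8, 4): d=(8,-14) inclusive
    (3,3)@(7, 7): e=[2,44,10] → #
    (4,3)@(9, 7): e=[-26,44,38] → ·
    (3,4)@(7, 9): e=[-6,36,26] → ·
    (2,5)@(5, 11): e=[14,28,14] → #
    (3,5)@(7, 11): e=[-14,28,42] → ·
    (1,6)@(3, 13): e=[34,20,2] → #
    (3,6)@(7, 13): e=[-22,20,58] → ·
    (1,7)@(3, 15): e=[26,12,18] → #
    (2,7)@(5, 15): e=[-2,12,46] → ·
    (0,8)@(1, 17): e=[46,4,6] → #
    (2,8)@(5, 17): e=[-10,4,62] → ·
    (0,9)@(1, 19): e=[38,-4,22] → ·
  covered (7 px):
    · · · · ·
    · · · · ·
    · · · · ·
    · · · # ·
    · · · · ·
    · · # · ·
    · # # · ·
    · # · · ·
    # # · · ·
    · · · · ·
T1:
  2·area = 110  (B↔C swapped to make it positive)
  edge (0, 6)→(10, 1): d=(10,-5) inclusive
  edge (10, 1)→(10, 12): d=(0,11) inclusive
  edge (10, 12)→(0, 6): d=(-10,-6) inclusive
    (3,1)@(7, 3): e=[5,33,72] → #
    (4,1)@(9, 3): e=[15,11,84] → #
    (1,2)@(3, 5): e=[5,77,28] → #
    (2,2)@(5, 5): e=[15,55,40] → #
    (1,3)@(3, 7): e=[25,77,8] → #
    (1,4)@(3, 9): e=[45,77,-12] → ·
    (2,4)@(5, 9): e=[55,55,0] → #  [on edge]
    (2,5)@(5, 11): e=[75,55,-20] → ·
    (3,5)@(7, 11): e=[85,33,-8] → ·
    (4,5)@(9, 11): e=[95,11,4] → #
    (4,6)@(9, 13): e=[115,11,-16] → ·
  covered (14 px):
    · · · · ·
    · · · # #
    · # # # #
    · # # # #
    · · # # #
    · · · · #
    · · · · ·
    · · · · ·
    · · · · ·
    · · · · ·

Answer: 21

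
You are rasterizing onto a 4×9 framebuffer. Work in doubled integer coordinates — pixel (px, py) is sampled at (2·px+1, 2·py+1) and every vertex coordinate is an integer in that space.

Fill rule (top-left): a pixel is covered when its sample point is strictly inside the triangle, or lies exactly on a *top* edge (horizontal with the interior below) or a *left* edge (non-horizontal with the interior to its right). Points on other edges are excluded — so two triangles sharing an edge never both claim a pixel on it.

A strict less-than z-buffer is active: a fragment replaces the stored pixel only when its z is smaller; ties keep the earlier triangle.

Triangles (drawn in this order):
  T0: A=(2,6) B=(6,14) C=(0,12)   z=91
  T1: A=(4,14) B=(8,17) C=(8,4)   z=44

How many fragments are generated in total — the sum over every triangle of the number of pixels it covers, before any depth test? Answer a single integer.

T0:
  2·area = 40
  edge (2, 6)→(6, 14): d=(4,8) right/bottom  bias=-1
  edge (6, 14)→(0, 12): d=(-6,-2) top-left  bias=+0
  edge (0, 12)→(2, 6): d=(2,-6) top-left  bias=+0
    (1,1)@(3, 3): e=[-20,60,0] → ·  [on edge]
    (0,4)@(1, 9): e=[20,20,0] → █  [on edge]
    (1,4)@(3, 9): e=[4,24,12] → █
    (2,4)@(5, 9): e=[-12,28,24] → ·
    (0,5)@(1, 11): e=[28,8,4] → █
    (2,5)@(5, 11): e=[-4,16,28] → ·
    (0,6)@(1, 13): e=[36,-4,8] → ·
    (1,6)@(3, 13): e=[20,0,20] → █  [on edge]
    (2,6)@(5, 13): e=[4,4,32] → █
    (3,6)@(7, 13): e=[-12,8,44] → ·
    (1,7)@(3, 15): e=[28,-12,24] → ·
    (2,7)@(5, 15): e=[12,-8,36] → ·
  covered (6 px):
    · · · ·
    · · · ·
    · · · ·
    · · · ·
    █ █ · ·
    █ █ · ·
    · █ █ ·
    · · · ·
    · · · ·
T1:
  2·area = 52  (B↔C swapped to make it positive)
  edge (4, 14)→(8, 4): d=(4,-10) top-left  bias=+0
  edge (8, 4)→(8, 17): d=(0,13) right/bottom  bias=-1
  edge (8, 17)→(4, 14): d=(-4,-3) top-left  bias=+0
    (3,3)@(7, 7): e=[2,13,37] → █
    (3,4)@(7, 9): e=[10,13,29] → █
    (3,5)@(7, 11): e=[18,13,21] → █
    (2,6)@(5, 13): e=[6,39,7] → █
    (2,7)@(5, 15): e=[14,39,-1] → ·
    (3,7)@(7, 15): e=[34,13,5] → █
    (3,8)@(7, 17): e=[42,13,-3] → ·
  covered (6 px):
    · · · ·
    · · · ·
    · · · ·
    · · · █
    · · · █
    · · · █
    · · █ █
    · · · █
    · · · ·

Final: 12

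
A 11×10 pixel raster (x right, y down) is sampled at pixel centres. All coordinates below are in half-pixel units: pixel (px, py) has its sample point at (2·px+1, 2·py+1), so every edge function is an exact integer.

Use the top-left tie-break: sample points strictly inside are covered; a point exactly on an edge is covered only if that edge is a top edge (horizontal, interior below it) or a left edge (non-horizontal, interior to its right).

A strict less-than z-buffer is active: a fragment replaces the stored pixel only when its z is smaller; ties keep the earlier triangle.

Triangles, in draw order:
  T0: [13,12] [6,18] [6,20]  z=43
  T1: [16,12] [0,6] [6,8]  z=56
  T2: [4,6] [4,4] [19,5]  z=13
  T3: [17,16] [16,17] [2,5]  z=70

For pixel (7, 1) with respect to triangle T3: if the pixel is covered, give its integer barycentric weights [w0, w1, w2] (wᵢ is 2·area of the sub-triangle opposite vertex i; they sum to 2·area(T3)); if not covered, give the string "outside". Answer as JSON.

T0:
  2·area = 14  (B↔C swapped to make it positive)
  edge (13, 12)→(6, 20): d=(-7,8) right/bottom  bias=-1
  edge (6, 20)→(6, 18): d=(0,-2) top-left  bias=+0
  edge (6, 18)→(13, 12): d=(7,-6) top-left  bias=+0
  covered (0 px):
    · · · · · · · · · · ·
    · · · · · · · · · · ·
    · · · · · · · · · · ·
    · · · · · · · · · · ·
    · · · · · · · · · · ·
    · · · · · · · · · · ·
    · · · · · · · · · · ·
    · · · · · · · · · · ·
    · · · · · · · · · · ·
    · · · · · · · · · · ·
T1:
  2·area = 4
  edge (16, 12)→(0, 6): d=(-16,-6) top-left  bias=+0
  edge (0, 6)→(6, 8): d=(6,2) right/bottom  bias=-1
  edge (6, 8)→(16, 12): d=(10,4) right/bottom  bias=-1
    (1,3)@(3, 7): e=[2,0,2] → ·  [on edge]
    (4,4)@(9, 9): e=[6,0,-2] → ·  [on edge]
    (7,5)@(15, 11): e=[10,0,-6] → ·  [on edge]
    (10,6)@(21, 13): e=[14,0,-10] → ·  [on edge]
  covered (0 px):
    · · · · · · · · · · ·
    · · · · · · · · · · ·
    · · · · · · · · · · ·
    · · · · · · · · · · ·
    · · · · · · · · · · ·
    · · · · · · · · · · ·
    · · · · · · · · · · ·
    · · · · · · · · · · ·
    · · · · · · · · · · ·
    · · · · · · · · · · ·
T2:
  2·area = 30
  edge (4, 6)→(4, 4): d=(0,-2) top-left  bias=+0
  edge (4, 4)→(19, 5): d=(15,1) right/bottom  bias=-1
  edge (19, 5)→(4, 6): d=(-15,1) right/bottom  bias=-1
    (2,2)@(5, 5): e=[2,14,14] → █
    (3,2)@(7, 5): e=[6,12,12] → █
    (4,2)@(9, 5): e=[10,10,10] → █
    (5,2)@(11, 5): e=[14,8,8] → █
    (6,2)@(13, 5): e=[18,6,6] → █
    (7,2)@(15, 5): e=[22,4,4] → █
    (8,2)@(17, 5): e=[26,2,2] → █
    (9,2)@(19, 5): e=[30,0,0] → ·  [on edge]
    (2,3)@(5, 7): e=[2,44,-16] → ·
    (3,3)@(7, 7): e=[6,42,-18] → ·
    (4,3)@(9, 7): e=[10,40,-20] → ·
    (5,3)@(11, 7): e=[14,38,-22] → ·
  covered (7 px):
    · · · · · · · · · · ·
    · · · · · · · · · · ·
    · · █ █ █ █ █ █ █ · ·
    · · · · · · · · · · ·
    · · · · · · · · · · ·
    · · · · · · · · · · ·
    · · · · · · · · · · ·
    · · · · · · · · · · ·
    · · · · · · · · · · ·
    · · · · · · · · · · ·
T3:
  2·area = 26
  edge (17, 16)→(16, 17): d=(-1,1) right/bottom  bias=-1
  edge (16, 17)→(2, 5): d=(-14,-12) top-left  bias=+0
  edge (2, 5)→(17, 16): d=(15,11) right/bottom  bias=-1
    (3,4)@(7, 9): e=[17,4,5] → █
    (4,4)@(9, 9): e=[15,28,-17] → ·
    (3,5)@(7, 11): e=[15,-24,35] → ·
    (4,5)@(9, 11): e=[13,0,13] → █  [on edge]
    (5,5)@(11, 11): e=[11,24,-9] → ·
    (4,6)@(9, 13): e=[11,-28,43] → ·
    (7,7)@(15, 15): e=[3,16,7] → █
    (8,7)@(17, 15): e=[1,40,-15] → ·
    (7,8)@(15, 17): e=[1,-12,37] → ·
  covered (3 px):
    · · · · · · · · · · ·
    · · · · · · · · · · ·
    · · · · · · · · · · ·
    · · · · · · · · · · ·
    · · · █ · · · · · · ·
    · · · · █ · · · · · ·
    · · · · · · · · · · ·
    · · · · · · · █ · · ·
    · · · · · · · · · · ·
    · · · · · · · · · · ·

Result: "outside"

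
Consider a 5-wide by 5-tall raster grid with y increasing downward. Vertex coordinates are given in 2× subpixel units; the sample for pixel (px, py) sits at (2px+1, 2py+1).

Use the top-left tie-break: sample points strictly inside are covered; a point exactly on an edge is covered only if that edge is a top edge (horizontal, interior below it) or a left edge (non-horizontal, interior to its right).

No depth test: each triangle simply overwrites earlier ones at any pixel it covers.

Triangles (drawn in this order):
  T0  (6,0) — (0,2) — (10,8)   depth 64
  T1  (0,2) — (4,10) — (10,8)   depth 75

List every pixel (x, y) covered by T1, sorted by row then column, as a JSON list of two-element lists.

T0:
  2·area = 56  (B↔C swapped to make it positive)
  edge (6, 0)→(10, 8): d=(4,8) right/bottom  bias=-1
  edge (10, 8)→(0, 2): d=(-10,-6) top-left  bias=+0
  edge (0, 2)→(6, 0): d=(6,-2) top-left  bias=+0
    (1,0)@(3, 1): e=[28,28,0] → X  [on edge]
    (2,0)@(5, 1): e=[12,40,4] → X
    (3,0)@(7, 1): e=[-4,52,8] → .
    (1,1)@(3, 3): e=[36,8,12] → X
    (3,1)@(7, 3): e=[4,32,20] → X
    (4,1)@(9, 3): e=[-12,44,24] → .
    (1,2)@(3, 5): e=[44,-12,24] → .
    (2,2)@(5, 5): e=[28,0,28] → X  [on edge]
    (4,2)@(9, 5): e=[-4,24,36] → .
    (2,3)@(5, 7): e=[36,-20,40] → .
    (3,3)@(7, 7): e=[20,-8,44] → .
    (4,3)@(9, 7): e=[4,4,48] → X
  covered (8 px):
    . X X . .
    . X X X .
    . . X X .
    . . . . X
    . . . . .
T1:
  2·area = 56  (B↔C swapped to make it positive)
  edge (0, 2)→(10, 8): d=(10,6) right/bottom  bias=-1
  edge (10, 8)→(4, 10): d=(-6,2) right/bottom  bias=-1
  edge (4, 10)→(0, 2): d=(-4,-8) top-left  bias=+0
    (0,1)@(1, 3): e=[4,48,4] → X
    (1,1)@(3, 3): e=[-8,44,20] → .
    (0,2)@(1, 5): e=[24,36,-4] → .
    (1,2)@(3, 5): e=[12,32,12] → X
    (2,2)@(5, 5): e=[0,28,28] → .  [on edge]
    (1,3)@(3, 7): e=[32,20,4] → X
    (2,3)@(5, 7): e=[20,16,20] → X
    (3,3)@(7, 7): e=[8,12,36] → X
    (4,3)@(9, 7): e=[-4,8,52] → .
    (1,4)@(3, 9): e=[52,8,-4] → .
    (2,4)@(5, 9): e=[40,4,12] → X
    (3,4)@(7, 9): e=[28,0,28] → .  [on edge]
  covered (6 px):
    . . . . .
    X . . . .
    . X . . .
    . X X X .
    . . X . .

Answer: [[0,1],[1,2],[1,3],[2,3],[3,3],[2,4]]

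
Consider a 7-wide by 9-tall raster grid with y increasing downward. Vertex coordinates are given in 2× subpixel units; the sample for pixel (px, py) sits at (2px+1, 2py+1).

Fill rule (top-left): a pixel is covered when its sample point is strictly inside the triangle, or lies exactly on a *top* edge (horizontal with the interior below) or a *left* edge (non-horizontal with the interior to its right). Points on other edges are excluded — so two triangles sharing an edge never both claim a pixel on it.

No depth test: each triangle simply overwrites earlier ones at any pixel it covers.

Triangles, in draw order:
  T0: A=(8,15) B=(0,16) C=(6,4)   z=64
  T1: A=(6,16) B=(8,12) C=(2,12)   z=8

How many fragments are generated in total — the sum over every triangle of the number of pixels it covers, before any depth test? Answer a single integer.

T0:
  2·area = 90
  edge (8, 15)→(0, 16): d=(-8,1) right/bottom  bias=-1
  edge (0, 16)→(6, 4): d=(6,-12) top-left  bias=+0
  edge (6, 4)→(8, 15): d=(2,11) right/bottom  bias=-1
    (2,3)@(5, 7): e=[67,6,17] → █
    (3,3)@(7, 7): e=[65,30,-5] → ·
    (2,4)@(5, 9): e=[51,18,21] → █
    (3,4)@(7, 9): e=[49,42,-1] → ·
    (1,5)@(3, 11): e=[37,6,47] → █
    (3,5)@(7, 11): e=[33,54,3] → █
    (4,5)@(9, 11): e=[31,78,-19] → ·
    (1,6)@(3, 13): e=[21,18,51] → █
    (4,6)@(9, 13): e=[15,90,-15] → ·
    (0,7)@(1, 15): e=[7,6,77] → █
    (4,7)@(9, 15): e=[-1,102,-11] → ·
    (0,8)@(1, 17): e=[-9,18,81] → ·
  covered (12 px):
    · · · · · · ·
    · · · · · · ·
    · · · · · · ·
    · · █ · · · ·
    · · █ · · · ·
    · █ █ █ · · ·
    · █ █ █ · · ·
    █ █ █ █ · · ·
    · · · · · · ·
T1:
  2·area = 24  (B↔C swapped to make it positive)
  edge (6, 16)→(2, 12): d=(-4,-4) top-left  bias=+0
  edge (2, 12)→(8, 12): d=(6,0) top-left  bias=+0
  edge (8, 12)→(6, 16): d=(-2,4) right/bottom  bias=-1
    (0,5)@(1, 11): e=[0,-6,30] → ·  [on edge]
    (1,6)@(3, 13): e=[0,6,18] → █  [on edge]
    (2,6)@(5, 13): e=[8,6,10] → █
    (3,6)@(7, 13): e=[16,6,2] → █
    (4,6)@(9, 13): e=[24,6,-6] → ·
    (1,7)@(3, 15): e=[-8,18,14] → ·
    (2,7)@(5, 15): e=[0,18,6] → █  [on edge]
    (3,7)@(7, 15): e=[8,18,-2] → ·
    (2,8)@(5, 17): e=[-8,30,2] → ·
    (3,8)@(7, 17): e=[0,30,-6] → ·  [on edge]
  covered (4 px):
    · · · · · · ·
    · · · · · · ·
    · · · · · · ·
    · · · · · · ·
    · · · · · · ·
    · · · · · · ·
    · █ █ █ · · ·
    · · █ · · · ·
    · · · · · · ·

Answer: 16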